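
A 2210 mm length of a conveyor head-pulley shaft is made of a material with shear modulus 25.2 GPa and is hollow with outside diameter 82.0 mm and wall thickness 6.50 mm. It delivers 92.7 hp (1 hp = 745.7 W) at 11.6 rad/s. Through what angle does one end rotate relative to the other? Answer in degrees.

ω = 11.6 rad/s, so T = P/ω = 92.7×745.7 / 11.60 = 5959 N·m.
J = π(d_o⁴ − d_i⁴)/32 = π(0.0820⁴ − 0.0690⁴)/32 = 2.213×10^-6 m⁴.
θ = T·L/(G·J) = 5959 × 2.21 / (25.2×10⁹ × 2.213×10^-6) = 0.2361 rad.

13.5°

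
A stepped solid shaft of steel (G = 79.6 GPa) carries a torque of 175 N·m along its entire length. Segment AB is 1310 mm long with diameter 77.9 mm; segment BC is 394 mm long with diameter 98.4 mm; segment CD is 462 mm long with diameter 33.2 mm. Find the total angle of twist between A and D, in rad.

0.00941 rad

J_AB = π(0.0779)⁴/32 = 3.62×10^-6 m⁴; J_BC = π(0.0984)⁴/32 = 9.20×10^-6 m⁴; J_CD = π(0.0332)⁴/32 = 1.19×10^-7 m⁴.
θ = (T/G)·Σ L_i/J_i = (175.0/79.6×10⁹)·(1.31/3.62×10^-6 + 0.394/9.20×10^-6 + 0.462/1.19×10^-7) = 9.406×10^-3 rad.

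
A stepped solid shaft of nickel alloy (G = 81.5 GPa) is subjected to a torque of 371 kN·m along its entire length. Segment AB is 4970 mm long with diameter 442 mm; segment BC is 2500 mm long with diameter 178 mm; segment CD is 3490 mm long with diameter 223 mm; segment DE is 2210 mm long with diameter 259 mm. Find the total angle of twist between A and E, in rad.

0.210 rad

J_AB = π(0.442)⁴/32 = 3.75×10^-3 m⁴; J_BC = π(0.178)⁴/32 = 9.86×10^-5 m⁴; J_CD = π(0.223)⁴/32 = 2.43×10^-4 m⁴; J_DE = π(0.259)⁴/32 = 4.42×10^-4 m⁴.
θ = (T/G)·Σ L_i/J_i = (371000/81.5×10⁹)·(4.97/3.75×10^-3 + 2.50/9.86×10^-5 + 3.49/2.43×10^-4 + 2.21/4.42×10^-4) = 0.2097 rad.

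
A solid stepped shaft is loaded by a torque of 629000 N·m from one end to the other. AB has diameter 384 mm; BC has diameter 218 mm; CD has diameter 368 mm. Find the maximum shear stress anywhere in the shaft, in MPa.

309 MPa

Under the same torque, τ_max = 16T/(πd³) is largest where d is smallest — segment BC (d = 218 mm).
τ_max = 16·629000/(π·(0.218)³) = 3.092×10^8 Pa.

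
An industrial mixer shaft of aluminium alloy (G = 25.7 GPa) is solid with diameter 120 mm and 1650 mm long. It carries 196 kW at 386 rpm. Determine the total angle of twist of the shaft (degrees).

ω = 2π·386/60 = 40.42 rad/s, so T = P/ω = 196×10³ / 40.42 = 4849 N·m.
J = πd⁴/32 = π(0.120)⁴/32 = 2.036×10^-5 m⁴.
θ = T·L/(G·J) = 4849 × 1.65 / (25.7×10⁹ × 2.036×10^-5) = 0.01529 rad.

0.876°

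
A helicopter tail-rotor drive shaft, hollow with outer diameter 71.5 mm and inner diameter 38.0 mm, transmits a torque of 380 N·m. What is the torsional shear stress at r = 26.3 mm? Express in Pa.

J = π(d_o⁴ − d_i⁴)/32 = π(0.0715⁴ − 0.0380⁴)/32 = 2.361×10^-6 m⁴.
Shear stress varies linearly with radius: τ = T·r/J = 380.0 × 0.0263 / 2.361×10^-6 = 4.233×10^6 Pa.

4.23e6 Pa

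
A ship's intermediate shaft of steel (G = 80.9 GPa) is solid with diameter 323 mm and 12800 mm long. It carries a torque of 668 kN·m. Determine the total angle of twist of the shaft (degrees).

5.67°

J = πd⁴/32 = π(0.323)⁴/32 = 1.069×10^-3 m⁴.
θ = T·L/(G·J) = 668000 × 12.8 / (80.9×10⁹ × 1.069×10^-3) = 0.09891 rad.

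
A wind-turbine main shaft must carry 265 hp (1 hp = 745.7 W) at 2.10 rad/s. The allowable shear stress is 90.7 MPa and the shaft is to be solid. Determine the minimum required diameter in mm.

174 mm

ω = 2.10 rad/s, so T = P/ω = 265×745.7 / 2.100 = 94100 N·m.
For a solid shaft τ_max = 16T/(πd³), so d = (16T/(π τ_allow))^(1/3) = (16·94100/(π·9.07×10^7))^(1/3) = 0.1742 m.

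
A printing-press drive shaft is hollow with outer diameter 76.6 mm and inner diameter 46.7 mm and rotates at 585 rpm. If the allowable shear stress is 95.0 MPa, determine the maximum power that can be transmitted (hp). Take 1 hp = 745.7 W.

J = π(d_o⁴ − d_i⁴)/32 = π(0.0766⁴ − 0.0467⁴)/32 = 2.913×10^-6 m⁴.
T_max = τ_allow·J/r = 9.50×10^7 × 2.913×10^-6 / 0.0383 = 7226 N·m.
ω = 2π·585/60 = 61.26 rad/s, so P_max = T_max·ω = 4.426×10^5 W.

594 hp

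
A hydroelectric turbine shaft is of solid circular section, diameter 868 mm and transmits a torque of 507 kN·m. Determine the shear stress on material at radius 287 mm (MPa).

2.61 MPa

J = πd⁴/32 = π(0.868)⁴/32 = 0.05573 m⁴.
Shear stress varies linearly with radius: τ = T·r/J = 507000 × 0.287 / 0.05573 = 2.611×10^6 Pa.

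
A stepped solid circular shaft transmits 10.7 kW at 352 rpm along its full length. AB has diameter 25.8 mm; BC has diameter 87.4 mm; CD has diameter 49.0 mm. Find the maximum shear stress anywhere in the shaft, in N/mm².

86.1 N/mm²

ω = 2π·352/60 = 36.86 rad/s, so T = P/ω = 10.7×10³ / 36.86 = 290.3 N·m.
Under the same torque, τ_max = 16T/(πd³) is largest where d is smallest — segment AB (d = 25.8 mm).
τ_max = 16·290.3/(π·(0.0258)³) = 8.608×10^7 Pa.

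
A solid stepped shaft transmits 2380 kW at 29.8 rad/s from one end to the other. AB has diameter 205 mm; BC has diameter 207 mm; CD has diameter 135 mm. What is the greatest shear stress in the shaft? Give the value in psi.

24000 psi

ω = 29.8 rad/s, so T = P/ω = 2380×10³ / 29.80 = 79870 N·m.
Under the same torque, τ_max = 16T/(πd³) is largest where d is smallest — segment CD (d = 135 mm).
τ_max = 16·79870/(π·(0.135)³) = 1.653×10^8 Pa.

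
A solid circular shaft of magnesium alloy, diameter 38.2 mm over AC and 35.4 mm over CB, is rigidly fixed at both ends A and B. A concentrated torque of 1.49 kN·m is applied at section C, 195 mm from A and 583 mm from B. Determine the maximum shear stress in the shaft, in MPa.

109 MPa

Compatibility: T_A·a/J_AC = T_B·b/J_CB with T_A + T_B = T₀.
J_AC = 2.09×10^-7 m⁴, J_CB = 1.54×10^-7 m⁴, so T_A = T₀·(J_AC/a)/((J_AC/a)+(J_CB/b)) = 1195 N·m, T_B = 294.8 N·m.
τ in each portion: τ_AC = 1.09×10^8 Pa, τ_CB = 3.38×10^7 Pa; maximum is in AC.
τ_max = T_AC·r/J = 1195·0.0191/2.09×10^-7 = 1.092×10^8 Pa.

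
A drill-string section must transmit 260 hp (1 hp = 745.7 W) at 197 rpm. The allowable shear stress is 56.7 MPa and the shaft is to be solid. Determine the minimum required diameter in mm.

94.5 mm

ω = 2π·197/60 = 20.63 rad/s, so T = P/ω = 260×745.7 / 20.63 = 9398 N·m.
For a solid shaft τ_max = 16T/(πd³), so d = (16T/(π τ_allow))^(1/3) = (16·9398/(π·5.67×10^7))^(1/3) = 0.09451 m.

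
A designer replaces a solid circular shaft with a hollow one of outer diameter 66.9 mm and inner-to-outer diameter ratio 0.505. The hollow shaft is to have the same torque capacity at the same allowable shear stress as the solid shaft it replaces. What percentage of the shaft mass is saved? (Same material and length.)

22.1 %

Equal τ_max and T ⇒ the solid shaft needs d_s³ = d_o³(1−k⁴), so d_s = 66.9·(1−0.505⁴)^(1/3) = 65.42 mm.
Area ratio A_h/A_s = d_o²(1−k²)/d_s² = (1−k²)/(1−k⁴)^(2/3) = 0.7791.
Mass saving = 1 − 0.7791 = 22.1 %.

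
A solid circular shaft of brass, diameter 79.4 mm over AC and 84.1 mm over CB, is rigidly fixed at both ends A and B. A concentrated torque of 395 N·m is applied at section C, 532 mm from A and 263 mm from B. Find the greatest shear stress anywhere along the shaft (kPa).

Compatibility: T_A·a/J_AC = T_B·b/J_CB with T_A + T_B = T₀.
J_AC = 3.90×10^-6 m⁴, J_CB = 4.91×10^-6 m⁴, so T_A = T₀·(J_AC/a)/((J_AC/a)+(J_CB/b)) = 111.4 N·m, T_B = 283.6 N·m.
τ in each portion: τ_AC = 1.13×10^6 Pa, τ_CB = 2.43×10^6 Pa; maximum is in CB.
τ_max = T_CB·r/J = 283.6·0.0420/4.91×10^-6 = 2.428×10^6 Pa.

2430 kPa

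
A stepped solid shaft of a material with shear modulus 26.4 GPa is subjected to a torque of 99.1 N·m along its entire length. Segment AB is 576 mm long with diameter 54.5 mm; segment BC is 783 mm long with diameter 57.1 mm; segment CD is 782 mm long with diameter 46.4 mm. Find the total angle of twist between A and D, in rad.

0.0118 rad

J_AB = π(0.0545)⁴/32 = 8.66×10^-7 m⁴; J_BC = π(0.0571)⁴/32 = 1.04×10^-6 m⁴; J_CD = π(0.0464)⁴/32 = 4.55×10^-7 m⁴.
θ = (T/G)·Σ L_i/J_i = (99.10/26.4×10⁹)·(0.576/8.66×10^-7 + 0.783/1.04×10^-6 + 0.782/4.55×10^-7) = 0.01176 rad.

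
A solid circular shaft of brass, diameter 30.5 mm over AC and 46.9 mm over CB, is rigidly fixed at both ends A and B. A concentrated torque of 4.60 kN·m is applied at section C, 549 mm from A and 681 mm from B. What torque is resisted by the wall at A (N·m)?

835 N·m

Compatibility: T_A·a/J_AC = T_B·b/J_CB with T_A + T_B = T₀.
J_AC = 8.50×10^-8 m⁴, J_CB = 4.75×10^-7 m⁴, so T_A = T₀·(J_AC/a)/((J_AC/a)+(J_CB/b)) = 835.3 N·m, T_B = 3765 N·m.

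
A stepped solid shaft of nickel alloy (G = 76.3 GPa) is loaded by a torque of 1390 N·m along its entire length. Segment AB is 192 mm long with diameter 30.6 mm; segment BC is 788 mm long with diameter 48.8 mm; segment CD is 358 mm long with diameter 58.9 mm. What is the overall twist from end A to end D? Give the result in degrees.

4.12°

J_AB = π(0.0306)⁴/32 = 8.61×10^-8 m⁴; J_BC = π(0.0488)⁴/32 = 5.57×10^-7 m⁴; J_CD = π(0.0589)⁴/32 = 1.18×10^-6 m⁴.
θ = (T/G)·Σ L_i/J_i = (1390/76.3×10⁹)·(0.192/8.61×10^-8 + 0.788/5.57×10^-7 + 0.358/1.18×10^-6) = 0.07194 rad.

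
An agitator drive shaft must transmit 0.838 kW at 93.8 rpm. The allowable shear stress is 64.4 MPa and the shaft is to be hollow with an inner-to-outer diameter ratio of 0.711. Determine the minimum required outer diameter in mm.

20.8 mm

ω = 2π·93.8/60 = 9.823 rad/s, so T = P/ω = 0.838×10³ / 9.823 = 85.31 N·m.
For a hollow shaft with d_i/d_o = 0.711: τ_max = 16T/(π d_o³ (1−k⁴)), so d_o = [16T/(π τ_allow (1−k⁴))]^(1/3) = [16·85.31/(π·6.44×10^7·0.7444)]^(1/3) = 0.02085 m.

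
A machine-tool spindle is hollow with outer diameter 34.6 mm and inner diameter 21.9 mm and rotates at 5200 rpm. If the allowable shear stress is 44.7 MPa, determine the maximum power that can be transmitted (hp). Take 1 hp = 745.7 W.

J = π(d_o⁴ − d_i⁴)/32 = π(0.0346⁴ − 0.0219⁴)/32 = 1.181×10^-7 m⁴.
T_max = τ_allow·J/r = 4.47×10^7 × 1.181×10^-7 / 0.0173 = 305.2 N·m.
ω = 2π·5200/60 = 544.5 rad/s, so P_max = T_max·ω = 1.662×10^5 W.

223 hp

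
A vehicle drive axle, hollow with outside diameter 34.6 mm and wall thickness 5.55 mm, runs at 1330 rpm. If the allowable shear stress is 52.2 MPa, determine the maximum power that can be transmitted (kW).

46.5 kW

J = π(d_o⁴ − d_i⁴)/32 = π(0.0346⁴ − 0.0235⁴)/32 = 1.108×10^-7 m⁴.
T_max = τ_allow·J/r = 5.22×10^7 × 1.108×10^-7 / 0.0173 = 334.2 N·m.
ω = 2π·1330/60 = 139.3 rad/s, so P_max = T_max·ω = 4.655×10^4 W.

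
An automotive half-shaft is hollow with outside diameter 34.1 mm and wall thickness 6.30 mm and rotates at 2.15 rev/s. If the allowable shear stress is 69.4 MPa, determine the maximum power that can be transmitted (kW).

J = π(d_o⁴ − d_i⁴)/32 = π(0.0341⁴ − 0.0215⁴)/32 = 1.118×10^-7 m⁴.
T_max = τ_allow·J/r = 6.94×10^7 × 1.118×10^-7 / 0.0170 = 454.9 N·m.
ω = 2π·2.15 = 13.51 rad/s, so P_max = T_max·ω = 6146 W.

6.15 kW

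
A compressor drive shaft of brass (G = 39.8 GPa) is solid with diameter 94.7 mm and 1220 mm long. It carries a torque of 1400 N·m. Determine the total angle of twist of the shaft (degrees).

0.311°

J = πd⁴/32 = π(0.0947)⁴/32 = 7.896×10^-6 m⁴.
θ = T·L/(G·J) = 1400 × 1.22 / (39.8×10⁹ × 7.896×10^-6) = 5.435×10^-3 rad.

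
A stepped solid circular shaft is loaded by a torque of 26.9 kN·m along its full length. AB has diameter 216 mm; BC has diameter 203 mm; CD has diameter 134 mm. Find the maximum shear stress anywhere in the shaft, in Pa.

Under the same torque, τ_max = 16T/(πd³) is largest where d is smallest — segment CD (d = 134 mm).
τ_max = 16·26900/(π·(0.134)³) = 5.694×10^7 Pa.

5.69e7 Pa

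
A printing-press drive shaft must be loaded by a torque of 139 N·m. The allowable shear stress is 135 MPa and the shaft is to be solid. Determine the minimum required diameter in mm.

17.4 mm

For a solid shaft τ_max = 16T/(πd³), so d = (16T/(π τ_allow))^(1/3) = (16·139.0/(π·1.35×10^8))^(1/3) = 0.01737 m.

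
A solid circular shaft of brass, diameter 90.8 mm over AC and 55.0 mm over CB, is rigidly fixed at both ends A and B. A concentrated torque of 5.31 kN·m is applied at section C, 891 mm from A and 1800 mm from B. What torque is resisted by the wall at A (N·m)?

Compatibility: T_A·a/J_AC = T_B·b/J_CB with T_A + T_B = T₀.
J_AC = 6.67×10^-6 m⁴, J_CB = 8.98×10^-7 m⁴, so T_A = T₀·(J_AC/a)/((J_AC/a)+(J_CB/b)) = 4978 N·m, T_B = 331.7 N·m.

4980 N·m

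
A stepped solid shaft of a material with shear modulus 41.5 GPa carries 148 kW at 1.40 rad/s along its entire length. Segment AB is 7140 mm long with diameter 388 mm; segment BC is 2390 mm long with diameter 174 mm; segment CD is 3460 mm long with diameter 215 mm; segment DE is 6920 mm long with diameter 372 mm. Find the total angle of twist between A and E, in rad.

0.127 rad

ω = 1.40 rad/s, so T = P/ω = 148×10³ / 1.400 = 105700 N·m.
J_AB = π(0.388)⁴/32 = 2.22×10^-3 m⁴; J_BC = π(0.174)⁴/32 = 9.00×10^-5 m⁴; J_CD = π(0.215)⁴/32 = 2.10×10^-4 m⁴; J_DE = π(0.372)⁴/32 = 1.88×10^-3 m⁴.
θ = (T/G)·Σ L_i/J_i = (105700/41.5×10⁹)·(7.14/2.22×10^-3 + 2.39/9.00×10^-5 + 3.46/2.10×10^-4 + 6.92/1.88×10^-3) = 0.1272 rad.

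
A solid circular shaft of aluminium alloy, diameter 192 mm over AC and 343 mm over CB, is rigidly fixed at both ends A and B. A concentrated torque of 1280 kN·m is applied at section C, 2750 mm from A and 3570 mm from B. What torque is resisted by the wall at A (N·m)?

145000 N·m

Compatibility: T_A·a/J_AC = T_B·b/J_CB with T_A + T_B = T₀.
J_AC = 1.33×10^-4 m⁴, J_CB = 1.36×10^-3 m⁴, so T_A = T₀·(J_AC/a)/((J_AC/a)+(J_CB/b)) = 144700 N·m, T_B = 1.135e6 N·m.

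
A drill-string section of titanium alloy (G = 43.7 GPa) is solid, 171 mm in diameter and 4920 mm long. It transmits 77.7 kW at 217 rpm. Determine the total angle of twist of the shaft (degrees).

0.263°

ω = 2π·217/60 = 22.72 rad/s, so T = P/ω = 77.7×10³ / 22.72 = 3419 N·m.
J = πd⁴/32 = π(0.171)⁴/32 = 8.394×10^-5 m⁴.
θ = T·L/(G·J) = 3419 × 4.92 / (43.7×10⁹ × 8.394×10^-5) = 4.586×10^-3 rad.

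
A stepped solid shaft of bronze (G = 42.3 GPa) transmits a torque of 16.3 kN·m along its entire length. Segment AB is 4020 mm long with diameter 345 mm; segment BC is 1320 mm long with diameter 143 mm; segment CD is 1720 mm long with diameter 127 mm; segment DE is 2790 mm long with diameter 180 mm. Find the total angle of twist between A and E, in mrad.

49.9 mrad

J_AB = π(0.345)⁴/32 = 1.39×10^-3 m⁴; J_BC = π(0.143)⁴/32 = 4.11×10^-5 m⁴; J_CD = π(0.127)⁴/32 = 2.55×10^-5 m⁴; J_DE = π(0.180)⁴/32 = 1.03×10^-4 m⁴.
θ = (T/G)·Σ L_i/J_i = (16300/42.3×10⁹)·(4.02/1.39×10^-3 + 1.32/4.11×10^-5 + 1.72/2.55×10^-5 + 2.79/1.03×10^-4) = 0.04989 rad.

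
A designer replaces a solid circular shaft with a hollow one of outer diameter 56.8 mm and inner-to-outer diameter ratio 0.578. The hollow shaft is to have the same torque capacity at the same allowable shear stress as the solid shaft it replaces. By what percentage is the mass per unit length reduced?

Equal τ_max and T ⇒ the solid shaft needs d_s³ = d_o³(1−k⁴), so d_s = 56.8·(1−0.578⁴)^(1/3) = 54.60 mm.
Area ratio A_h/A_s = d_o²(1−k²)/d_s² = (1−k²)/(1−k⁴)^(2/3) = 0.7206.
Mass saving = 1 − 0.7206 = 27.9 %.

27.9 %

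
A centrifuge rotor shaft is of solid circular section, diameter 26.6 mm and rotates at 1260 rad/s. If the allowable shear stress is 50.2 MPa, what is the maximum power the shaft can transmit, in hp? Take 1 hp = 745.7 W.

313 hp

J = πd⁴/32 = π(0.0266)⁴/32 = 4.915×10^-8 m⁴.
T_max = τ_allow·J/r = 5.02×10^7 × 4.915×10^-8 / 0.0133 = 185.5 N·m.
ω = 1260 rad/s, so P_max = T_max·ω = 2.337×10^5 W.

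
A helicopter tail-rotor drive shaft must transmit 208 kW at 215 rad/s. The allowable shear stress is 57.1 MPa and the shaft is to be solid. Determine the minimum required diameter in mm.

ω = 215 rad/s, so T = P/ω = 208×10³ / 215.0 = 967.4 N·m.
For a solid shaft τ_max = 16T/(πd³), so d = (16T/(π τ_allow))^(1/3) = (16·967.4/(π·5.71×10^7))^(1/3) = 0.04419 m.

44.2 mm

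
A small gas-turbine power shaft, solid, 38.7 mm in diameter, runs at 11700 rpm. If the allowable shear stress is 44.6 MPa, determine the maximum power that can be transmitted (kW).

J = πd⁴/32 = π(0.0387)⁴/32 = 2.202×10^-7 m⁴.
T_max = τ_allow·J/r = 4.46×10^7 × 2.202×10^-7 / 0.0194 = 507.6 N·m.
ω = 2π·11700/60 = 1225 rad/s, so P_max = T_max·ω = 6.219×10^5 W.

622 kW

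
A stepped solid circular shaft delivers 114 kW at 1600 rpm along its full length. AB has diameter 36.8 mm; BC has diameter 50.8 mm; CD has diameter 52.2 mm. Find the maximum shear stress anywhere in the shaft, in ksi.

10.1 ksi

ω = 2π·1600/60 = 167.6 rad/s, so T = P/ω = 114×10³ / 167.6 = 680.4 N·m.
Under the same torque, τ_max = 16T/(πd³) is largest where d is smallest — segment AB (d = 36.8 mm).
τ_max = 16·680.4/(π·(0.0368)³) = 6.953×10^7 Pa.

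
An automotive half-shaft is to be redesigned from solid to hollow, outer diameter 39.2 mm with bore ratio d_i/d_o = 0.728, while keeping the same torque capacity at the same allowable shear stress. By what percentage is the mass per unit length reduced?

Equal τ_max and T ⇒ the solid shaft needs d_s³ = d_o³(1−k⁴), so d_s = 39.2·(1−0.728⁴)^(1/3) = 35.12 mm.
Area ratio A_h/A_s = d_o²(1−k²)/d_s² = (1−k²)/(1−k⁴)^(2/3) = 0.5856.
Mass saving = 1 − 0.5856 = 41.4 %.

41.4 %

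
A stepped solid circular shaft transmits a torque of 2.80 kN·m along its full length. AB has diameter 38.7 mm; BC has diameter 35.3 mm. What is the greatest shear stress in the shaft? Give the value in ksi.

47.0 ksi

Under the same torque, τ_max = 16T/(πd³) is largest where d is smallest — segment BC (d = 35.3 mm).
τ_max = 16·2800/(π·(0.0353)³) = 3.242×10^8 Pa.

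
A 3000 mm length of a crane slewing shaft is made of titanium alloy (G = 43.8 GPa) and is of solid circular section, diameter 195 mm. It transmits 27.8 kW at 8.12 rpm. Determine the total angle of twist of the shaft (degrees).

0.904°

ω = 2π·8.12/60 = 0.8503 rad/s, so T = P/ω = 27.8×10³ / 0.8503 = 32690 N·m.
J = πd⁴/32 = π(0.195)⁴/32 = 1.420×10^-4 m⁴.
θ = T·L/(G·J) = 32690 × 3.00 / (43.8×10⁹ × 1.420×10^-4) = 0.01577 rad.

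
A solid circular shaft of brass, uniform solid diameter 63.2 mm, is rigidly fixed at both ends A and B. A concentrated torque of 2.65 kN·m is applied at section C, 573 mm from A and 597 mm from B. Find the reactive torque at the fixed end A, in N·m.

With uniform GJ and both ends fixed, compatibility θ_AC = θ_CB gives T_A·a = T_B·b, together with T_A + T_B = T₀.
T_A = T₀·b/(a+b) = 2650·597/1170 = 1352 N·m; T_B = 1298 N·m.

1350 N·m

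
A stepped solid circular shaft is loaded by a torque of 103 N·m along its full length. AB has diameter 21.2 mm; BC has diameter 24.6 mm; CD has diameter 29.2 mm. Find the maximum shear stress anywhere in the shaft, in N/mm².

55.1 N/mm²

Under the same torque, τ_max = 16T/(πd³) is largest where d is smallest — segment AB (d = 21.2 mm).
τ_max = 16·103.0/(π·(0.0212)³) = 5.506×10^7 Pa.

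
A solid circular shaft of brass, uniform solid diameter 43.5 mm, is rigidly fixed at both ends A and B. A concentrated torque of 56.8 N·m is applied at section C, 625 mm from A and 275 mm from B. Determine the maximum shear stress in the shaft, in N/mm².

With uniform GJ and both ends fixed, compatibility θ_AC = θ_CB gives T_A·a = T_B·b, together with T_A + T_B = T₀.
T_A = T₀·b/(a+b) = 56.80·275/900.0 = 17.36 N·m; T_B = 39.44 N·m.
τ in each portion: τ_AC = 1.07×10^6 Pa, τ_CB = 2.44×10^6 Pa; maximum is in CB.
τ_max = T_CB·r/J = 39.44·0.0217/3.52×10^-7 = 2.441×10^6 Pa.

2.44 N/mm²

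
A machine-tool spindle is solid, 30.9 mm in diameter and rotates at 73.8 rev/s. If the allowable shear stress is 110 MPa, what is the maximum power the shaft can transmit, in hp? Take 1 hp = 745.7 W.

396 hp

J = πd⁴/32 = π(0.0309)⁴/32 = 8.950×10^-8 m⁴.
T_max = τ_allow·J/r = 1.10×10^8 × 8.950×10^-8 / 0.0154 = 637.2 N·m.
ω = 2π·73.8 = 463.7 rad/s, so P_max = T_max·ω = 2.955×10^5 W.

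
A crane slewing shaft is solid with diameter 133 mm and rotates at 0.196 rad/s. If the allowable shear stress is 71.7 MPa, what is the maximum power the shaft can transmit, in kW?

J = πd⁴/32 = π(0.133)⁴/32 = 3.072×10^-5 m⁴.
T_max = τ_allow·J/r = 7.17×10^7 × 3.072×10^-5 / 0.0665 = 33120 N·m.
ω = 0.196 rad/s, so P_max = T_max·ω = 6492 W.

6.49 kW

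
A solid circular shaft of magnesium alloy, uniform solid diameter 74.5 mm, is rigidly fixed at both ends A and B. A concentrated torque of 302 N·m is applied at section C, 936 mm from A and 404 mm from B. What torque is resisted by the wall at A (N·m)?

91.1 N·m

With uniform GJ and both ends fixed, compatibility θ_AC = θ_CB gives T_A·a = T_B·b, together with T_A + T_B = T₀.
T_A = T₀·b/(a+b) = 302.0·404/1340 = 91.05 N·m; T_B = 210.9 N·m.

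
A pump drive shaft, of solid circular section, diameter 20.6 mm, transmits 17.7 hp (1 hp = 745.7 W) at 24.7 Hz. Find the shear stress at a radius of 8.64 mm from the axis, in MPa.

ω = 2π·24.7 = 155.2 rad/s, so T = P/ω = 17.7×745.7 / 155.2 = 85.05 N·m.
J = πd⁴/32 = π(0.0206)⁴/32 = 1.768×10^-8 m⁴.
Shear stress varies linearly with radius: τ = T·r/J = 85.05 × 0.00864 / 1.768×10^-8 = 4.156×10^7 Pa.

41.6 MPa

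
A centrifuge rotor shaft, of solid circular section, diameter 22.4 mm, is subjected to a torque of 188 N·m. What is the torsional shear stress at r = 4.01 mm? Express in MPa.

30.5 MPa

J = πd⁴/32 = π(0.0224)⁴/32 = 2.472×10^-8 m⁴.
Shear stress varies linearly with radius: τ = T·r/J = 188.0 × 0.00401 / 2.472×10^-8 = 3.050×10^7 Pa.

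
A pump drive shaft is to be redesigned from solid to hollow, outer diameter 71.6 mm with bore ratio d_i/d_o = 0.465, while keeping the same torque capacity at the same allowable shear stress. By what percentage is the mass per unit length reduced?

Equal τ_max and T ⇒ the solid shaft needs d_s³ = d_o³(1−k⁴), so d_s = 71.6·(1−0.465⁴)^(1/3) = 70.47 mm.
Area ratio A_h/A_s = d_o²(1−k²)/d_s² = (1−k²)/(1−k⁴)^(2/3) = 0.8092.
Mass saving = 1 − 0.8092 = 19.1 %.

19.1 %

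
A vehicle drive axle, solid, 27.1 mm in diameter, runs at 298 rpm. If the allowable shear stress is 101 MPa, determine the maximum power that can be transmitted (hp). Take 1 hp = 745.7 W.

J = πd⁴/32 = π(0.0271)⁴/32 = 5.295×10^-8 m⁴.
T_max = τ_allow·J/r = 1.01×10^8 × 5.295×10^-8 / 0.0136 = 394.7 N·m.
ω = 2π·298/60 = 31.21 rad/s, so P_max = T_max·ω = 1.232×10^4 W.

16.5 hp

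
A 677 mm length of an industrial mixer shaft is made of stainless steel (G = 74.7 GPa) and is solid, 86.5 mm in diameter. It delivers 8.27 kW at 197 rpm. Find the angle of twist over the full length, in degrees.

0.0379°

ω = 2π·197/60 = 20.63 rad/s, so T = P/ω = 8.27×10³ / 20.63 = 400.9 N·m.
J = πd⁴/32 = π(0.0865)⁴/32 = 5.496×10^-6 m⁴.
θ = T·L/(G·J) = 400.9 × 0.677 / (74.7×10⁹ × 5.496×10^-6) = 6.610×10^-4 rad.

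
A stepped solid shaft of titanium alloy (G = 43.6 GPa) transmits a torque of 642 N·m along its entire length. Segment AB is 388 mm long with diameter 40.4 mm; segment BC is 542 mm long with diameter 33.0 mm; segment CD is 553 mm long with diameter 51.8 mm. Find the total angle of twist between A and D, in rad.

J_AB = π(0.0404)⁴/32 = 2.62×10^-7 m⁴; J_BC = π(0.0330)⁴/32 = 1.16×10^-7 m⁴; J_CD = π(0.0518)⁴/32 = 7.07×10^-7 m⁴.
θ = (T/G)·Σ L_i/J_i = (642.0/43.6×10⁹)·(0.388/2.62×10^-7 + 0.542/1.16×10^-7 + 0.553/7.07×10^-7) = 0.1019 rad.

0.102 rad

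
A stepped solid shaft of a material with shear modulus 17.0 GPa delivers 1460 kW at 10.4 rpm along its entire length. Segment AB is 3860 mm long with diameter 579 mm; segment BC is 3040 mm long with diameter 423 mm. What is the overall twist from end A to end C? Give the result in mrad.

104 mrad

ω = 2π·10.4/60 = 1.089 rad/s, so T = P/ω = 1460×10³ / 1.089 = 1.341e6 N·m.
J_AB = π(0.579)⁴/32 = 0.0110 m⁴; J_BC = π(0.423)⁴/32 = 3.14×10^-3 m⁴.
θ = (T/G)·Σ L_i/J_i = (1.341e6/17.0×10⁹)·(3.86/0.0110 + 3.04/3.14×10^-3) = 0.1039 rad.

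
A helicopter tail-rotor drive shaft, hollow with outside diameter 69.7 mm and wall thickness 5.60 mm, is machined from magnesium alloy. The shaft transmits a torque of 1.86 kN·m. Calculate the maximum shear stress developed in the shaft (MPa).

J = π(d_o⁴ − d_i⁴)/32 = π(0.0697⁴ − 0.0585⁴)/32 = 1.167×10^-6 m⁴.
τ_max = T·r/J = 1860 × 0.0348 / 1.167×10^-6 = 5.553×10^7 Pa.

55.5 MPa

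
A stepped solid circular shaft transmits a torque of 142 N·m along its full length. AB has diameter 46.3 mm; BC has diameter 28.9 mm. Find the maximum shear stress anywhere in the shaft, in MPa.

30.0 MPa

Under the same torque, τ_max = 16T/(πd³) is largest where d is smallest — segment BC (d = 28.9 mm).
τ_max = 16·142.0/(π·(0.0289)³) = 2.996×10^7 Pa.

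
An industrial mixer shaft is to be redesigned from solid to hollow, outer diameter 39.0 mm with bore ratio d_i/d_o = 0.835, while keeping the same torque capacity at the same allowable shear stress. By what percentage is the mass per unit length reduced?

52.8 %

Equal τ_max and T ⇒ the solid shaft needs d_s³ = d_o³(1−k⁴), so d_s = 39.0·(1−0.835⁴)^(1/3) = 31.24 mm.
Area ratio A_h/A_s = d_o²(1−k²)/d_s² = (1−k²)/(1−k⁴)^(2/3) = 0.4719.
Mass saving = 1 − 0.4719 = 52.8 %.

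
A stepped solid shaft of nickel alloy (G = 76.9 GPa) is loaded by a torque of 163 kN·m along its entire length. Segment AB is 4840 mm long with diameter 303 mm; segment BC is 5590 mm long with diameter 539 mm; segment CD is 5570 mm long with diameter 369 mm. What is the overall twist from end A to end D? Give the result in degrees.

J_AB = π(0.303)⁴/32 = 8.28×10^-4 m⁴; J_BC = π(0.539)⁴/32 = 8.29×10^-3 m⁴; J_CD = π(0.369)⁴/32 = 1.82×10^-3 m⁴.
θ = (T/G)·Σ L_i/J_i = (163000/76.9×10⁹)·(4.84/8.28×10^-4 + 5.59/8.29×10^-3 + 5.57/1.82×10^-3) = 0.02031 rad.

1.16°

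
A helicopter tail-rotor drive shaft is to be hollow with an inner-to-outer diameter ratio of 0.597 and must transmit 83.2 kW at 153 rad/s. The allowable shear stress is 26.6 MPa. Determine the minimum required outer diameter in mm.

ω = 153 rad/s, so T = P/ω = 83.2×10³ / 153.0 = 543.8 N·m.
For a hollow shaft with d_i/d_o = 0.597: τ_max = 16T/(π d_o³ (1−k⁴)), so d_o = [16T/(π τ_allow (1−k⁴))]^(1/3) = [16·543.8/(π·2.66×10^7·0.8730)]^(1/3) = 0.04922 m.

49.2 mm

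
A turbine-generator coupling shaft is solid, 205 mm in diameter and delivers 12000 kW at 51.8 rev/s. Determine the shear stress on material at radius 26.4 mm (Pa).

ω = 2π·51.8 = 325.5 rad/s, so T = P/ω = 12000×10³ / 325.5 = 36870 N·m.
J = πd⁴/32 = π(0.205)⁴/32 = 1.734×10^-4 m⁴.
Shear stress varies linearly with radius: τ = T·r/J = 36870 × 0.0264 / 1.734×10^-4 = 5.614×10^6 Pa.

5.61e6 Pa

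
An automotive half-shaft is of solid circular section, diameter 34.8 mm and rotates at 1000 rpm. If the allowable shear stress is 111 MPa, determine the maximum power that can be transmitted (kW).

96.2 kW

J = πd⁴/32 = π(0.0348)⁴/32 = 1.440×10^-7 m⁴.
T_max = τ_allow·J/r = 1.11×10^8 × 1.440×10^-7 / 0.0174 = 918.5 N·m.
ω = 2π·1000/60 = 104.7 rad/s, so P_max = T_max·ω = 9.619×10^4 W.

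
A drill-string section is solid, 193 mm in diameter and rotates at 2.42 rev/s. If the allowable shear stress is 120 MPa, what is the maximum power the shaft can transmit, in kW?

2580 kW

J = πd⁴/32 = π(0.193)⁴/32 = 1.362×10^-4 m⁴.
T_max = τ_allow·J/r = 1.20×10^8 × 1.362×10^-4 / 0.0965 = 169400 N·m.
ω = 2π·2.42 = 15.21 rad/s, so P_max = T_max·ω = 2.576×10^6 W.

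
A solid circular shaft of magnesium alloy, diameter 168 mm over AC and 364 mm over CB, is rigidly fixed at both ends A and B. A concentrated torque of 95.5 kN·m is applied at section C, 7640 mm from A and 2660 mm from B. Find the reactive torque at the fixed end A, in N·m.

Compatibility: T_A·a/J_AC = T_B·b/J_CB with T_A + T_B = T₀.
J_AC = 7.82×10^-5 m⁴, J_CB = 1.72×10^-3 m⁴, so T_A = T₀·(J_AC/a)/((J_AC/a)+(J_CB/b)) = 1485 N·m, T_B = 94010 N·m.

1490 N·m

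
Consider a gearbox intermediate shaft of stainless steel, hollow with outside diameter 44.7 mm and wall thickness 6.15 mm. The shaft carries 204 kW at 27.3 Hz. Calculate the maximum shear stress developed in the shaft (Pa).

ω = 2π·27.3 = 171.5 rad/s, so T = P/ω = 204×10³ / 171.5 = 1189 N·m.
J = π(d_o⁴ − d_i⁴)/32 = π(0.0447⁴ − 0.0324⁴)/32 = 2.838×10^-7 m⁴.
τ_max = T·r/J = 1189 × 0.0224 / 2.838×10^-7 = 9.367×10^7 Pa.

9.37e7 Pa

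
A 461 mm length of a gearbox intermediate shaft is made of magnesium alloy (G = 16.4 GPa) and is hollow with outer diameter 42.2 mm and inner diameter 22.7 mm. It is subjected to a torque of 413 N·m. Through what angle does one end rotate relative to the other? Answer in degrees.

J = π(d_o⁴ − d_i⁴)/32 = π(0.0422⁴ − 0.0227⁴)/32 = 2.853×10^-7 m⁴.
θ = T·L/(G·J) = 413.0 × 0.461 / (16.4×10⁹ × 2.853×10^-7) = 0.04069 rad.

2.33°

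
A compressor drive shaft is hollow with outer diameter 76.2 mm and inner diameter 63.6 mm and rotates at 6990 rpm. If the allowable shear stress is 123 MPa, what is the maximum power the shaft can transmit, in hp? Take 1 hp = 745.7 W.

5400 hp

J = π(d_o⁴ − d_i⁴)/32 = π(0.0762⁴ − 0.0636⁴)/32 = 1.704×10^-6 m⁴.
T_max = τ_allow·J/r = 1.23×10^8 × 1.704×10^-6 / 0.0381 = 5500 N·m.
ω = 2π·6990/60 = 732.0 rad/s, so P_max = T_max·ω = 4.026×10^6 W.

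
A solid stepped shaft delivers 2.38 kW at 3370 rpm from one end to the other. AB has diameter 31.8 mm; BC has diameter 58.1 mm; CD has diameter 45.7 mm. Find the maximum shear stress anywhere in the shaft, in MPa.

ω = 2π·3370/60 = 352.9 rad/s, so T = P/ω = 2.38×10³ / 352.9 = 6.744 N·m.
Under the same torque, τ_max = 16T/(πd³) is largest where d is smallest — segment AB (d = 31.8 mm).
τ_max = 16·6.744/(π·(0.0318)³) = 1.068×10^6 Pa.

1.07 MPa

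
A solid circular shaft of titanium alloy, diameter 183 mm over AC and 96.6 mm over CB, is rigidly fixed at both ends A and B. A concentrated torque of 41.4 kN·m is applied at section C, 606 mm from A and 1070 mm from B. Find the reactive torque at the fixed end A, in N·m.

39700 N·m

Compatibility: T_A·a/J_AC = T_B·b/J_CB with T_A + T_B = T₀.
J_AC = 1.10×10^-4 m⁴, J_CB = 8.55×10^-6 m⁴, so T_A = T₀·(J_AC/a)/((J_AC/a)+(J_CB/b)) = 39660 N·m, T_B = 1744 N·m.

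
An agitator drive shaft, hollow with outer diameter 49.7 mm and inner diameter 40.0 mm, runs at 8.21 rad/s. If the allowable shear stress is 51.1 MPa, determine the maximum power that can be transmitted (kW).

J = π(d_o⁴ − d_i⁴)/32 = π(0.0497⁴ − 0.0400⁴)/32 = 3.477×10^-7 m⁴.
T_max = τ_allow·J/r = 5.11×10^7 × 3.477×10^-7 / 0.0249 = 714.9 N·m.
ω = 8.21 rad/s, so P_max = T_max·ω = 5870 W.

5.87 kW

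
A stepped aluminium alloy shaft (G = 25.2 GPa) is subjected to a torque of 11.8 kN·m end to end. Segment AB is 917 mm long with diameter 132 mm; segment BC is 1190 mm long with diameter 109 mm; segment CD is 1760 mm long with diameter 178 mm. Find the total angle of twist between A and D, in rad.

0.0630 rad

J_AB = π(0.132)⁴/32 = 2.98×10^-5 m⁴; J_BC = π(0.109)⁴/32 = 1.39×10^-5 m⁴; J_CD = π(0.178)⁴/32 = 9.86×10^-5 m⁴.
θ = (T/G)·Σ L_i/J_i = (11800/25.2×10⁹)·(0.917/2.98×10^-5 + 1.19/1.39×10^-5 + 1.76/9.86×10^-5) = 0.06298 rad.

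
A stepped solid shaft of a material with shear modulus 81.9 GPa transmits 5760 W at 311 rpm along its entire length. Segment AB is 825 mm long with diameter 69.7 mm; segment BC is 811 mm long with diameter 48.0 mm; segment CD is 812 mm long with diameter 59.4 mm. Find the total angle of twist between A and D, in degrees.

ω = 2π·311/60 = 32.57 rad/s, so T = P/ω = 5760 / 32.57 = 176.9 N·m.
J_AB = π(0.0697)⁴/32 = 2.32×10^-6 m⁴; J_BC = π(0.0480)⁴/32 = 5.21×10^-7 m⁴; J_CD = π(0.0594)⁴/32 = 1.22×10^-6 m⁴.
θ = (T/G)·Σ L_i/J_i = (176.9/81.9×10⁹)·(0.825/2.32×10^-6 + 0.811/5.21×10^-7 + 0.812/1.22×10^-6) = 5.564×10^-3 rad.

0.319°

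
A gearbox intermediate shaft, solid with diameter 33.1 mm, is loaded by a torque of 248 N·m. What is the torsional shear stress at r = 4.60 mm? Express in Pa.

9.68e6 Pa

J = πd⁴/32 = π(0.0331)⁴/32 = 1.178×10^-7 m⁴.
Shear stress varies linearly with radius: τ = T·r/J = 248.0 × 0.00460 / 1.178×10^-7 = 9.680×10^6 Pa.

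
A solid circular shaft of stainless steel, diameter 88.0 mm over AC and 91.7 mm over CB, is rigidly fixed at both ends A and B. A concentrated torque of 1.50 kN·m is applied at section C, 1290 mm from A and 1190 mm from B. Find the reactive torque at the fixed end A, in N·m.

Compatibility: T_A·a/J_AC = T_B·b/J_CB with T_A + T_B = T₀.
J_AC = 5.89×10^-6 m⁴, J_CB = 6.94×10^-6 m⁴, so T_A = T₀·(J_AC/a)/((J_AC/a)+(J_CB/b)) = 658.4 N·m, T_B = 841.6 N·m.

658 N·m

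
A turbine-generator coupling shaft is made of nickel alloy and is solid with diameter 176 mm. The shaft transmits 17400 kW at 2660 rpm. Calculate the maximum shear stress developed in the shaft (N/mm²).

ω = 2π·2660/60 = 278.6 rad/s, so T = P/ω = 17400×10³ / 278.6 = 62470 N·m.
J = πd⁴/32 = π(0.176)⁴/32 = 9.420×10^-5 m⁴.
τ_max = T·r/J = 62470 × 0.0880 / 9.420×10^-5 = 5.835×10^7 Pa.

58.4 N/mm²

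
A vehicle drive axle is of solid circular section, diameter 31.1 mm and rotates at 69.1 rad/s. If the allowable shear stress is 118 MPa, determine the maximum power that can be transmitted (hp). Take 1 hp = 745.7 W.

64.6 hp

J = πd⁴/32 = π(0.0311)⁴/32 = 9.184×10^-8 m⁴.
T_max = τ_allow·J/r = 1.18×10^8 × 9.184×10^-8 / 0.0156 = 696.9 N·m.
ω = 69.1 rad/s, so P_max = T_max·ω = 4.816×10^4 W.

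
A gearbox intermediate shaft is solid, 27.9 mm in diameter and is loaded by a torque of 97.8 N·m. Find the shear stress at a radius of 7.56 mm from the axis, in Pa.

J = πd⁴/32 = π(0.0279)⁴/32 = 5.949×10^-8 m⁴.
Shear stress varies linearly with radius: τ = T·r/J = 97.80 × 0.00756 / 5.949×10^-8 = 1.243×10^7 Pa.

1.24e7 Pa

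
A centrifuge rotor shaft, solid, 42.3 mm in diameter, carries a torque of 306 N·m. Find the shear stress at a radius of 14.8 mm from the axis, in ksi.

2.09 ksi

J = πd⁴/32 = π(0.0423)⁴/32 = 3.143×10^-7 m⁴.
Shear stress varies linearly with radius: τ = T·r/J = 306.0 × 0.0148 / 3.143×10^-7 = 1.441×10^7 Pa.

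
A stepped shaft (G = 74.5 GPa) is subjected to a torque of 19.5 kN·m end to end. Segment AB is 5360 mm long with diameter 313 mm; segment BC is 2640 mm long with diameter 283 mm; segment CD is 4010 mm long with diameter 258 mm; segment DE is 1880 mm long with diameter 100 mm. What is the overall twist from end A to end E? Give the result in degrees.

3.16°

J_AB = π(0.313)⁴/32 = 9.42×10^-4 m⁴; J_BC = π(0.283)⁴/32 = 6.30×10^-4 m⁴; J_CD = π(0.258)⁴/32 = 4.35×10^-4 m⁴; J_DE = π(0.100)⁴/32 = 9.82×10^-6 m⁴.
θ = (T/G)·Σ L_i/J_i = (19500/74.5×10⁹)·(5.36/9.42×10^-4 + 2.64/6.30×10^-4 + 4.01/4.35×10^-4 + 1.88/9.82×10^-6) = 0.05512 rad.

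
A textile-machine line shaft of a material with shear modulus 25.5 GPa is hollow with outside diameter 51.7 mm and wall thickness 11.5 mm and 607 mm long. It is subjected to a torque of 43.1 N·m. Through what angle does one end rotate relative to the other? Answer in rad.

J = π(d_o⁴ − d_i⁴)/32 = π(0.0517⁴ − 0.0287⁴)/32 = 6.348×10^-7 m⁴.
θ = T·L/(G·J) = 43.10 × 0.607 / (25.5×10⁹ × 6.348×10^-7) = 1.616×10^-3 rad.

0.00162 rad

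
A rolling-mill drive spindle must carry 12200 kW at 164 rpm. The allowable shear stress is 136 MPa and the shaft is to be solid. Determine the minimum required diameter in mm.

ω = 2π·164/60 = 17.17 rad/s, so T = P/ω = 12200×10³ / 17.17 = 710400 N·m.
For a solid shaft τ_max = 16T/(πd³), so d = (16T/(π τ_allow))^(1/3) = (16·710400/(π·1.36×10^8))^(1/3) = 0.2985 m.

299 mm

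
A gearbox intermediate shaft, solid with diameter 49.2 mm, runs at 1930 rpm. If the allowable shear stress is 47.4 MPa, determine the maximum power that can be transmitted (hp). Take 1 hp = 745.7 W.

300 hp

J = πd⁴/32 = π(0.0492)⁴/32 = 5.753×10^-7 m⁴.
T_max = τ_allow·J/r = 4.74×10^7 × 5.753×10^-7 / 0.0246 = 1108 N·m.
ω = 2π·1930/60 = 202.1 rad/s, so P_max = T_max·ω = 2.240×10^5 W.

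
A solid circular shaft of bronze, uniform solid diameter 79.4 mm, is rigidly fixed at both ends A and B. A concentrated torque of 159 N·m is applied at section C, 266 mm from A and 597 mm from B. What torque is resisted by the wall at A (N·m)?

110 N·m

With uniform GJ and both ends fixed, compatibility θ_AC = θ_CB gives T_A·a = T_B·b, together with T_A + T_B = T₀.
T_A = T₀·b/(a+b) = 159.0·597/863.0 = 110.0 N·m; T_B = 49.01 N·m.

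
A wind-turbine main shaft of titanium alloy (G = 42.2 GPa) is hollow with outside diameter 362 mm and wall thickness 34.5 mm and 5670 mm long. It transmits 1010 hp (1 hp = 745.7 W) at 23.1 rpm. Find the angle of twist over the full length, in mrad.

ω = 2π·23.1/60 = 2.419 rad/s, so T = P/ω = 1010×745.7 / 2.419 = 311300 N·m.
J = π(d_o⁴ − d_i⁴)/32 = π(0.362⁴ − 0.293⁴)/32 = 9.624×10^-4 m⁴.
θ = T·L/(G·J) = 311300 × 5.67 / (42.2×10⁹ × 9.624×10^-4) = 0.04347 rad.

43.5 mrad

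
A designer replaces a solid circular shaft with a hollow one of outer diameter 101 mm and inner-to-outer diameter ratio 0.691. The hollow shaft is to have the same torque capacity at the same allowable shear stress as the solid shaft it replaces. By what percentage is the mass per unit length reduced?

37.9 %

Equal τ_max and T ⇒ the solid shaft needs d_s³ = d_o³(1−k⁴), so d_s = 101·(1−0.691⁴)^(1/3) = 92.65 mm.
Area ratio A_h/A_s = d_o²(1−k²)/d_s² = (1−k²)/(1−k⁴)^(2/3) = 0.6209.
Mass saving = 1 − 0.6209 = 37.9 %.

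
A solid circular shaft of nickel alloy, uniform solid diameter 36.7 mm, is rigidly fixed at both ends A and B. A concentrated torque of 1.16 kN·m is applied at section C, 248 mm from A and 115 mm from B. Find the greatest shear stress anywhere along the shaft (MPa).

With uniform GJ and both ends fixed, compatibility θ_AC = θ_CB gives T_A·a = T_B·b, together with T_A + T_B = T₀.
T_A = T₀·b/(a+b) = 1160·115/363.0 = 367.5 N·m; T_B = 792.5 N·m.
τ in each portion: τ_AC = 3.79×10^7 Pa, τ_CB = 8.17×10^7 Pa; maximum is in CB.
τ_max = T_CB·r/J = 792.5·0.0184/1.78×10^-7 = 8.165×10^7 Pa.

81.7 MPa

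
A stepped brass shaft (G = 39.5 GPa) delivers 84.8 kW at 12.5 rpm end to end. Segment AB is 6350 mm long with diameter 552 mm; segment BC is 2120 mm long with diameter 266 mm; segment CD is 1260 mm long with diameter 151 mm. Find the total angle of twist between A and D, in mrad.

ω = 2π·12.5/60 = 1.309 rad/s, so T = P/ω = 84.8×10³ / 1.309 = 64780 N·m.
J_AB = π(0.552)⁴/32 = 9.11×10^-3 m⁴; J_BC = π(0.266)⁴/32 = 4.92×10^-4 m⁴; J_CD = π(0.151)⁴/32 = 5.10×10^-5 m⁴.
θ = (T/G)·Σ L_i/J_i = (64780/39.5×10⁹)·(6.35/9.11×10^-3 + 2.12/4.92×10^-4 + 1.26/5.10×10^-5) = 0.04870 rad.

48.7 mrad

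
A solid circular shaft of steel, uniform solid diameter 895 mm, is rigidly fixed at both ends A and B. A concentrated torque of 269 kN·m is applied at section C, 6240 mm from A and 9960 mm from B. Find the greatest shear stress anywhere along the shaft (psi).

170 psi

With uniform GJ and both ends fixed, compatibility θ_AC = θ_CB gives T_A·a = T_B·b, together with T_A + T_B = T₀.
T_A = T₀·b/(a+b) = 269000·9960/16200 = 165400 N·m; T_B = 103600 N·m.
τ in each portion: τ_AC = 1.17×10^6 Pa, τ_CB = 7.36×10^5 Pa; maximum is in AC.
τ_max = T_AC·r/J = 165400·0.448/0.0630 = 1.175×10^6 Pa.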